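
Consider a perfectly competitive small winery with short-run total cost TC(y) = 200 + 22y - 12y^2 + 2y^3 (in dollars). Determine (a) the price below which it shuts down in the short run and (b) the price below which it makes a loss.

Shutdown price = $4; break-even price = $52

Shutdown price = min AVC. AVC = 22 - 12y + 2y^2, with vertex at y = 3 and minimum $4.
ATC = 200/y + 22 - 12y + 2y^2. Setting dATC/dy = −200/y^2 − 12 + 4y = 0 gives y = 5 (since 4·5^3 − 12·5^2 = 200).
min ATC = 200/5 + 22 − 12·5 + 2·5^2 = $52. That is the break-even price.
Between these two prices the firm operates at a loss; above $52 it earns a profit.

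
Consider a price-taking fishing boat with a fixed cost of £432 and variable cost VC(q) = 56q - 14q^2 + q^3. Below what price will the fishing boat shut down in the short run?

The shutdown price is the minimum of AVC. VC = 56q - 14q^2 + q^3, so AVC = 56 - 14q + q^2.
dAVC/dq = -14 + 2q = 0 gives q = 7. min AVC = 56 - 14·7 + 7^2 = 7.
So the shutdown price is £7.

£7 per unit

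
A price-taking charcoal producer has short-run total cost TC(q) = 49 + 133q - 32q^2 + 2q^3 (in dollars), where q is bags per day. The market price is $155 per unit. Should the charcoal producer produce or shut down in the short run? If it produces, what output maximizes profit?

Produce at q = 11

Strip out fixed cost: VC = 133q - 32q^2 + 2q^3. Then AVC = 133 - 32q + 2q^2 and MC = 133 - 64q + 6q^2.
AVC is minimized where dAVC/dq = -32 + 4q = 0, at q = 8; min AVC = 133 - 32·8 + 2·8^2 = $5.
Since P = $155 ≥ min AVC = $5, price covers variable cost and the firm should produce.
P = MC gives -22 - 64q + 6q^2 = 0, with roots -1/3 and 11. Take the larger (rising MC): q* = 11.
Check: AVC at q = 11 is $23 ≤ P, so revenue covers variable cost.
Profit = P·q − TC = 155·11 − 302 = $1403.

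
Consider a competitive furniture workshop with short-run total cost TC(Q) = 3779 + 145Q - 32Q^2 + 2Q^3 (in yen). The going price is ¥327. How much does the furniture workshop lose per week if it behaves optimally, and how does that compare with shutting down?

AVC = 145 - 32Q + 2Q^2 has its minimum ¥17 at Q = 8; price ¥327 clears that bar, so the firm operates.
MC = 145 - 64Q + 6Q^2. Setting P = MC and taking the root on the rising branch gives Q* = 13.
TR = 327·13 = 4251. TC = 3779 + 871 = 4650. Profit = 4251 − 4650 = -¥399.
That loss of ¥399 beats the ¥3779 the firm would lose by shutting down; producing recovers ¥3380 of fixed cost.

Profit = -¥399 at Q = 13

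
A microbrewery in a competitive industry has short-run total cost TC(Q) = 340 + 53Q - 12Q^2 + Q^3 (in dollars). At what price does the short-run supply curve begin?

The shutdown price is the minimum of AVC. VC = 53Q - 12Q^2 + Q^3, so AVC = 53 - 12Q + Q^2.
At the minimum of AVC, MC = AVC. MC = 53 - 24Q + 3Q^2; setting MC = AVC gives 2Q^2 - 12Q = 0, so Q = 6. min AVC = 17.
For P < $17 the firm produces nothing.

$17 per unit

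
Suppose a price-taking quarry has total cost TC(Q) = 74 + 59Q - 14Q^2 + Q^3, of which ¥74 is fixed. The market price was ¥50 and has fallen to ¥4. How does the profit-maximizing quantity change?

MC = 59 - 28Q + 3Q^2; the shutdown threshold is min AVC = ¥10 (at Q = 7).
At P = ¥50 ≥ min AVC, set P = MC on the rising branch: Q = 9.
At P = ¥4 < min AVC = ¥10, price no longer covers variable cost at any output, so the firm shuts down: Q = 0.

Output falls from 9 to 0 (the firm shuts down)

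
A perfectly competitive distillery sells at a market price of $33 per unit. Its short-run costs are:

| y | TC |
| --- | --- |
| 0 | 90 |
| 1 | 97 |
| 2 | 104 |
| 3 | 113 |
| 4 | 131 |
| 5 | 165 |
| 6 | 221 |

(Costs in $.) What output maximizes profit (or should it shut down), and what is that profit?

Compute π = P·y − TC at each output: y=0: -90; y=1: -64; y=2: -38; y=3: -14; y=4: 1; y=5: 0; y=6: -23.
Profit is maximized at y = 4. AVC there is 41/4 = $10.25 ≤ P, so producing beats shutting down (which would give -$90).

y = 4; profit = $1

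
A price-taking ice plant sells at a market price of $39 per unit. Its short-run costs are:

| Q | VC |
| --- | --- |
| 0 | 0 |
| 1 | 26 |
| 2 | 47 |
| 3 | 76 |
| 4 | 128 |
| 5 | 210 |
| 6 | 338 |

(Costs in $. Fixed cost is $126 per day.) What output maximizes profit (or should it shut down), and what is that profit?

Profit at each row (π = 39Q − TC): Q=0: -126; Q=1: -113; Q=2: -95; Q=3: -85; Q=4: -98; Q=5: -141; Q=6: -230.
Profit is maximized at Q = 3. AVC there is 76/3 = $25.33 ≤ P, so producing beats shutting down (which would give -$126).

Q = 3; profit = -$85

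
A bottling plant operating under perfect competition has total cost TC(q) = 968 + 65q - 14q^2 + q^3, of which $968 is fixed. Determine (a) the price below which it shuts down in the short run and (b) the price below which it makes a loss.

AVC = 65 - 14q + q^2; minimized at q = 7, giving min AVC = $16. That is the shutdown price.
ATC = 968/q + 65 - 14q + q^2. Setting dATC/dq = −968/q^2 − 14 + 2q = 0 gives q = 11 (since 2·11^3 − 14·11^2 = 968).
min ATC = 968/11 + 65 − 14·11 + 11^2 = $120. That is the break-even price.
For $16 ≤ P < $120 the firm produces at a loss; below $16 it shuts down.

Shutdown price = $16; break-even price = $120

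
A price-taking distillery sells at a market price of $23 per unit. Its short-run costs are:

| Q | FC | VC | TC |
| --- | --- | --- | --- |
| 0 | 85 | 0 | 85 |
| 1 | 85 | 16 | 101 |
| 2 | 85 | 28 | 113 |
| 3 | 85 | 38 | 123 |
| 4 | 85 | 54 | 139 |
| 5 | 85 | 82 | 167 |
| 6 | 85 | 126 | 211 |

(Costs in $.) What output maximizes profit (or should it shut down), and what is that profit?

Q = 4; profit = -$47

Profit at each row (π = 23Q − TC): Q=0: -85; Q=1: -78; Q=2: -67; Q=3: -54; Q=4: -47; Q=5: -52; Q=6: -73.
Profit is maximized at Q = 4. AVC there is 54/4 = $13.50 ≤ P, so producing beats shutting down (which would give -$85).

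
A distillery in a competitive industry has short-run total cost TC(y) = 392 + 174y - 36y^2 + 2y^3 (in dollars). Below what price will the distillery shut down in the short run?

$12 per unit

The shutdown price is the minimum of AVC. VC = 174y - 36y^2 + 2y^3, so AVC = 174 - 36y + 2y^2.
dAVC/dy = -36 + 4y = 0 gives y = 9. min AVC = 174 - 36·9 + 2·9^2 = 12.
For P < $12 the firm produces nothing.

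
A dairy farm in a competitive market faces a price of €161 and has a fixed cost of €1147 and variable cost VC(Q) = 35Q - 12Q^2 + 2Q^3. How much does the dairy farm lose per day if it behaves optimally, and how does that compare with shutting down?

AVC = 35 - 12Q + 2Q^2 has its minimum €17 at Q = 3; price €161 clears that bar, so the firm operates.
MC = 35 - 24Q + 6Q^2. Setting P = MC and taking the root on the rising branch gives Q* = 7.
TR = 161·7 = 1127. TC = 1147 + 343 = 1490. Profit = 1127 − 1490 = -€363.
Shutting down would mean losing the fixed cost of €1147, so operating at a loss of €363 is better by €784.

Profit = -€363 at Q = 7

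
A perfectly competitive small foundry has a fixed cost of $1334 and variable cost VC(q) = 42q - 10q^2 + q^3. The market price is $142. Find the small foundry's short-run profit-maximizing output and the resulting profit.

Profit = -$334 at q = 10

AVC = 42 - 10q + q^2; min AVC = $17 at q = 5. Since P = $142 ≥ min AVC, the firm produces.
MC = 42 - 20q + 3q^2. Setting P = MC and taking the root on the rising branch gives q* = 10.
TR = 142·10 = 1420. TC = 1334 + 420 = 1754. Profit = 1420 − 1754 = -$334.
By producing, the firm covers all variable cost plus $1000 of fixed cost; shutting down would lose the full $1334.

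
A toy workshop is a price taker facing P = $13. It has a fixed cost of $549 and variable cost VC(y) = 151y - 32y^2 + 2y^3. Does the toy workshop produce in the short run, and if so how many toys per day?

Strip out fixed cost: VC = 151y - 32y^2 + 2y^3. Then AVC = 151 - 32y + 2y^2 and MC = 151 - 64y + 6y^2.
The AVC parabola has its vertex at y = 32/4 = 8, where AVC = 151 - 32·8 + 2·8^2 = $23.
P = $13 lies below min AVC = $23; no output level covers variable cost.
Shutting down limits the loss to fixed cost, $549.

Shut down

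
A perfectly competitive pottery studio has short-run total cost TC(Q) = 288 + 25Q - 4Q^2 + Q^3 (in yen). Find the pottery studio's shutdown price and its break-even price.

Shutdown price = ¥21; break-even price = ¥85

AVC = 25 - 4Q + Q^2; minimized at Q = 2, giving min AVC = ¥21. That is the shutdown price.
ATC = 288/Q + 25 - 4Q + Q^2. Setting dATC/dQ = −288/Q^2 − 4 + 2Q = 0 gives Q = 6 (since 2·6^3 − 4·6^2 = 288).
min ATC = 288/6 + 25 − 4·6 + 6^2 = ¥85. That is the break-even price.
Between these two prices the firm operates at a loss; above ¥85 it earns a profit.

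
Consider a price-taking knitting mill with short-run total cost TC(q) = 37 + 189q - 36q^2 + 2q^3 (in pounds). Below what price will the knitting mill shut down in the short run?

£27 per unit

The shutdown price is the minimum of AVC. VC = 189q - 36q^2 + 2q^3, so AVC = 189 - 36q + 2q^2.
dAVC/dq = -36 + 4q = 0 gives q = 9. min AVC = 189 - 36·9 + 2·9^2 = 27.
The firm shuts down for any P below £27.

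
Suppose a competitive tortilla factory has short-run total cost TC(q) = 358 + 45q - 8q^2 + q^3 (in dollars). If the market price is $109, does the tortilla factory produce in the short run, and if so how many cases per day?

From TC, MC = TC'(q) = 45 - 16q + 3q^2 and AVC = VC/q = 45 - 8q + q^2.
AVC is minimized where dAVC/dq = -8 + 2q = 0, at q = 4; min AVC = 45 - 8·4 + 4^2 = $29.
P = $109 exceeds min AVC = $29, so the firm stays open.
Set P = MC: 109 = 45 - 16q + 3q^2 → -64 - 16q + 3q^2 = 0. The roots are q = -8/3 and q = 8; the profit-maximizing output is on the rising part of MC, so q* = 8.
Check: AVC at q = 8 is $45 ≤ P, so revenue covers variable cost.
Profit = P·q − TC = 109·8 − 718 = $154.

Produce at q = 8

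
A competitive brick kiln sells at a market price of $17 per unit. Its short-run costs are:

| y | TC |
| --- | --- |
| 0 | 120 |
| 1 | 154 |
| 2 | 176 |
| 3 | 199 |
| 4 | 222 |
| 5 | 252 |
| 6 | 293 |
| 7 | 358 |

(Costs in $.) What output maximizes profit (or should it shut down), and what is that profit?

y = 0 (shut down); profit = -$120

Compute π = P·y − TC at each output: y=0: -120; y=1: -137; y=2: -142; y=3: -148; y=4: -154; y=5: -167; y=6: -191; y=7: -239.
Profit is highest at y = 0. Equivalently, the lowest AVC in the table is 102/4 ≈ $25.50 at y = 4, and P = $17 falls below it — price never covers variable cost, so the firm shuts down and loses only its fixed cost.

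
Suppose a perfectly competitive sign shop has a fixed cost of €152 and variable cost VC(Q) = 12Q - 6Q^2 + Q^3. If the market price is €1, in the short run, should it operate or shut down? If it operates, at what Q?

Variable cost is VC = 12Q - 6Q^2 + Q^3, so AVC = VC/Q = 12 - 6Q + Q^2 and MC = dTC/dQ = 12 - 12Q + 3Q^2.
AVC hits its minimum where MC = AVC, at Q = 3, giving min AVC = 12 - 6·3 + 3^2 = €3.
With P < min AVC (€1 < €3), every unit sold adds to the loss.
Best response: produce nothing and absorb the €152 fixed cost.

Shut down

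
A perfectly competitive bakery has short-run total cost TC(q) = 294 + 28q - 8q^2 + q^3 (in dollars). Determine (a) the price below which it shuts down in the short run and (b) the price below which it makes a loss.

Shutdown price = min AVC. AVC = 28 - 8q + q^2, with vertex at q = 4 and minimum $12.
ATC = 294/q + 28 - 8q + q^2. Setting dATC/dq = −294/q^2 − 8 + 2q = 0 gives q = 7 (since 2·7^3 − 8·7^2 = 294).
min ATC = 294/7 + 28 − 8·7 + 7^2 = $63. That is the break-even price.
For $12 ≤ P < $63 the firm produces at a loss; below $12 it shuts down.

Shutdown price = $12; break-even price = $63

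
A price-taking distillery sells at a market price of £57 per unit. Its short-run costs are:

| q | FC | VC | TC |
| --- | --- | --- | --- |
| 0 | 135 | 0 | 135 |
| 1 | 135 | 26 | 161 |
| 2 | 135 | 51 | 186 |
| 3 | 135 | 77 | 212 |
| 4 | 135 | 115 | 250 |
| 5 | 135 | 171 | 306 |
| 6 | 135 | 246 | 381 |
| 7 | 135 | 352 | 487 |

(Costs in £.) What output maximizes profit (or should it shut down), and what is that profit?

q = 5; profit = -£21

Compute π = P·q − TC at each output: q=0: -135; q=1: -104; q=2: -72; q=3: -41; q=4: -22; q=5: -21; q=6: -39; q=7: -88.
Profit is maximized at q = 5. AVC there is 171/5 = £34.20 ≤ P, so producing beats shutting down (which would give -£135).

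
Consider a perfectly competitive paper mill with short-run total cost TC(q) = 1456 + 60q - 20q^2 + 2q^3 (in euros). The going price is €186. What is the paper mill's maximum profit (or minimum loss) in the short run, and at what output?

Profit = -€160 at q = 9

AVC = 60 - 20q + 2q^2 has its minimum €10 at q = 5; price €186 clears that bar, so the firm operates.
With MC = 60 - 40q + 6q^2, P = MC on the upward-sloping part at q* = 9.
TR = 186·9 = 1674. TC = 1456 + 378 = 1834. Profit = 1674 − 1834 = -€160.
By producing, the firm covers all variable cost plus €1296 of fixed cost; shutting down would lose the full €1456.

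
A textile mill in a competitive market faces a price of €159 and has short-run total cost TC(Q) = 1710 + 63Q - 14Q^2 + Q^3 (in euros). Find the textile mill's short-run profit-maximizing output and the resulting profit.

AVC = 63 - 14Q + Q^2; min AVC = €14 at Q = 7. Since P = €159 ≥ min AVC, the firm produces.
With MC = 63 - 28Q + 3Q^2, P = MC on the upward-sloping part at Q* = 12.
TR = 159·12 = 1908. TC = 1710 + 468 = 2178. Profit = 1908 − 2178 = -€270.
By producing, the firm covers all variable cost plus €1440 of fixed cost; shutting down would lose the full €1710.

Profit = -€270 at Q = 12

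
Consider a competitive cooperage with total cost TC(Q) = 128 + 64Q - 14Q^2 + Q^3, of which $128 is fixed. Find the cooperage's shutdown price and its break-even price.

Shutdown price = min AVC. AVC = 64 - 14Q + Q^2, with vertex at Q = 7 and minimum $15.
ATC = 128/Q + 64 - 14Q + Q^2. Setting dATC/dQ = −128/Q^2 − 14 + 2Q = 0 gives Q = 8 (since 2·8^3 − 14·8^2 = 128).
min ATC = 128/8 + 64 − 14·8 + 8^2 = $32. That is the break-even price.
Between these two prices the firm operates at a loss; above $32 it earns a profit.

Shutdown price = $15; break-even price = $32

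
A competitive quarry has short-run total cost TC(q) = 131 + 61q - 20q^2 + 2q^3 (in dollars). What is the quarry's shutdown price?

$11 per unit

The shutdown price is the minimum of AVC. VC = 61q - 20q^2 + 2q^3, so AVC = 61 - 20q + 2q^2.
dAVC/dq = -20 + 4q = 0 gives q = 5. min AVC = 61 - 20·5 + 2·5^2 = 11.
So the shutdown price is $11.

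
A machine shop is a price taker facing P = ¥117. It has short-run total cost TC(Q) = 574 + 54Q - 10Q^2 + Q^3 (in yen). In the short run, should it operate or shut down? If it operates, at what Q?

From TC, MC = TC'(Q) = 54 - 20Q + 3Q^2 and AVC = VC/Q = 54 - 10Q + Q^2.
AVC is minimized where dAVC/dQ = -10 + 2Q = 0, at Q = 5; min AVC = 54 - 10·5 + 5^2 = ¥29.
P = ¥117 exceeds min AVC = ¥29, so the firm stays open.
Set P = MC: 117 = 54 - 20Q + 3Q^2 → -63 - 20Q + 3Q^2 = 0. The roots are Q = -7/3 and Q = 9; the profit-maximizing output is on the rising part of MC, so Q* = 9.
Check: AVC at Q = 9 is ¥45 ≤ P, so revenue covers variable cost.
Profit = P·Q − TC = 117·9 − 979 = ¥74.

Produce at Q = 9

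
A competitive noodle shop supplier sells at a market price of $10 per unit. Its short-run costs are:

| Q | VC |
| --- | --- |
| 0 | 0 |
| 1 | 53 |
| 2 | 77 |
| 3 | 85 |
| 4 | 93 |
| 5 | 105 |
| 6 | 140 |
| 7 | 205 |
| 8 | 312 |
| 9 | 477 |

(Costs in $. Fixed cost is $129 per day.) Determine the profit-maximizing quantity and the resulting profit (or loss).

Q = 0 (shut down); profit = -$129

Compute π = P·Q − TC at each output: Q=0: -129; Q=1: -172; Q=2: -186; Q=3: -184; Q=4: -182; Q=5: -184; Q=6: -209; Q=7: -264; Q=8: -361; Q=9: -516.
Profit is highest at Q = 0. Equivalently, the lowest AVC in the table is 105/5 ≈ $21 at Q = 5, and P = $10 falls below it — price never covers variable cost, so the firm shuts down and loses only its fixed cost.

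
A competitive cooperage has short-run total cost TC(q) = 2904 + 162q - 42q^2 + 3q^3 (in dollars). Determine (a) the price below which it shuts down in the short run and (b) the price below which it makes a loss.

Shutdown price = min AVC. AVC = 162 - 42q + 3q^2, with vertex at q = 7 and minimum $15.
ATC = 2904/q + 162 - 42q + 3q^2. Setting dATC/dq = −2904/q^2 − 42 + 6q = 0 gives q = 11 (since 6·11^3 − 42·11^2 = 2904).
min ATC = 2904/11 + 162 − 42·11 + 3·11^2 = $327. That is the break-even price.
For $15 ≤ P < $327 the firm produces at a loss; below $15 it shuts down.

Shutdown price = $15; break-even price = $327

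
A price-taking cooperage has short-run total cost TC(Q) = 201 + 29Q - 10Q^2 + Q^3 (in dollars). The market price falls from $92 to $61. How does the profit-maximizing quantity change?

AVC = 29 - 10Q + Q^2, minimized at Q = 5 where min AVC = $4. MC = 29 - 20Q + 3Q^2.
At P = $92 ≥ min AVC, set P = MC on the rising branch: Q = 9.
At P = $61 ≥ min AVC, set P = MC: Q = 8. The firm stays open but cuts output.

Output falls from 9 to 8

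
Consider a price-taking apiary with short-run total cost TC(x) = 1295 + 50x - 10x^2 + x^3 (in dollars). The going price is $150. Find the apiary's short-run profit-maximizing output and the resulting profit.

AVC = 50 - 10x + x^2 has its minimum $25 at x = 5; price $150 clears that bar, so the firm operates.
MC = 50 - 20x + 3x^2. Setting P = MC and taking the root on the rising branch gives x* = 10.
TR = 150·10 = 1500. TC = 1295 + 500 = 1795. Profit = 1500 − 1795 = -$295.
Shutting down would mean losing the fixed cost of $1295, so operating at a loss of $295 is better by $1000.

Profit = -$295 at x = 10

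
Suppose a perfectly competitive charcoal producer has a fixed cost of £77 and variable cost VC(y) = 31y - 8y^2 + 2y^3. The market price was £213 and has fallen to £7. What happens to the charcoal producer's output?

AVC = 31 - 8y + 2y^2, minimized at y = 2 where min AVC = £23. MC = 31 - 16y + 6y^2.
At P = £213 ≥ min AVC, set P = MC on the rising branch: y = 7.
At P = £7 < min AVC = £23, price no longer covers variable cost at any output, so the firm shuts down: y = 0.

Output falls from 7 to 0 (the firm shuts down)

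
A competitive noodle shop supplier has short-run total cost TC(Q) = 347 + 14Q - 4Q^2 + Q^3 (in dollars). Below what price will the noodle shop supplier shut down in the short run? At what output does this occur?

Short-run supply begins at min AVC. From VC = 14Q - 4Q^2 + Q^3, AVC = 14 - 4Q + Q^2.
At the minimum of AVC, MC = AVC. MC = 14 - 8Q + 3Q^2; setting MC = AVC gives 2Q^2 - 4Q = 0, so Q = 2. min AVC = 10.
The firm shuts down for any P below $10.

$10 per unit, at Q = 2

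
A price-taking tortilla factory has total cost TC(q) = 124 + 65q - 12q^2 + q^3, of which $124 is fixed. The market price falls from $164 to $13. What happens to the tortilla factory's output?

Output falls from 11 to 0 (the firm shuts down)

MC = 65 - 24q + 3q^2; the shutdown threshold is min AVC = $29 (at q = 6).
At P = $164 ≥ min AVC, set P = MC on the rising branch: q = 11.
At P = $13 < min AVC = $29, price no longer covers variable cost at any output, so the firm shuts down: q = 0.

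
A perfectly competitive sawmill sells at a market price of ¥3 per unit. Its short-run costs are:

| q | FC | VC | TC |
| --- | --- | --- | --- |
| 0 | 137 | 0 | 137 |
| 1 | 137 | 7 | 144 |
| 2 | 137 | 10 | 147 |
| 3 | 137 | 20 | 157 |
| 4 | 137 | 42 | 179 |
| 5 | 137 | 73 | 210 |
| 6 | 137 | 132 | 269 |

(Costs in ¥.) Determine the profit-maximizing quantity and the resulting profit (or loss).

Compute π = P·q − TC at each output: q=0: -137; q=1: -141; q=2: -141; q=3: -148; q=4: -167; q=5: -195; q=6: -251.
Profit is highest at q = 0. Equivalently, the lowest AVC in the table is 10/2 ≈ ¥5 at q = 2, and P = ¥3 falls below it — price never covers variable cost, so the firm shuts down and loses only its fixed cost.

q = 0 (shut down); profit = -¥137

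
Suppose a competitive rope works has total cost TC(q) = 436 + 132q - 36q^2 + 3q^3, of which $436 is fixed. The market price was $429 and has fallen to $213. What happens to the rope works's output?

Output falls from 11 to 9

MC = 132 - 72q + 9q^2; the shutdown threshold is min AVC = $24 (at q = 6).
With P = $429 above the shutdown price, P = MC gives q = 11.
At P = $213 ≥ min AVC, set P = MC: q = 9. The firm stays open but cuts output.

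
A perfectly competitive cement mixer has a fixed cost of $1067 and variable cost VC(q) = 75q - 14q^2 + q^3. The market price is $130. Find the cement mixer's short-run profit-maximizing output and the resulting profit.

Profit = -$99 at q = 11

AVC = 75 - 14q + q^2; min AVC = $26 at q = 7. Since P = $130 ≥ min AVC, the firm produces.
With MC = 75 - 28q + 3q^2, P = MC on the upward-sloping part at q* = 11.
TR = 130·11 = 1430. TC = 1067 + 462 = 1529. Profit = 1430 − 1529 = -$99.
Shutting down would mean losing the fixed cost of $1067, so operating at a loss of $99 is better by $968.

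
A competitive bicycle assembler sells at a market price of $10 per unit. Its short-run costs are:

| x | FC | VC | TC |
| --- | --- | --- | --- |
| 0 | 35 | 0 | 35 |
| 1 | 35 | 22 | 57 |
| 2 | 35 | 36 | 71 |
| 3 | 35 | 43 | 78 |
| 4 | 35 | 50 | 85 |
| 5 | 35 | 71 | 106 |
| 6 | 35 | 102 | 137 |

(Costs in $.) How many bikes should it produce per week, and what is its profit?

x = 0 (shut down); profit = -$35

Compute π = P·x − TC at each output: x=0: -35; x=1: -47; x=2: -51; x=3: -48; x=4: -45; x=5: -56; x=6: -77.
Profit is highest at x = 0. Equivalently, the lowest AVC in the table is 50/4 ≈ $12.50 at x = 4, and P = $10 falls below it — price never covers variable cost, so the firm shuts down and loses only its fixed cost.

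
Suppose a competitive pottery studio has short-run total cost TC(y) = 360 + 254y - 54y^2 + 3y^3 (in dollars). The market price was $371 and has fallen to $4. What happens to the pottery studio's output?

AVC = 254 - 54y + 3y^2, minimized at y = 9 where min AVC = $11. MC = 254 - 108y + 9y^2.
With P = $371 above the shutdown price, P = MC gives y = 13.
At P = $4 < min AVC = $11, price no longer covers variable cost at any output, so the firm shuts down: y = 0.

Output falls from 13 to 0 (the firm shuts down)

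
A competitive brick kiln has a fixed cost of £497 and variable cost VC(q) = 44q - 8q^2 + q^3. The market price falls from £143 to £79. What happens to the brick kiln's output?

AVC = 44 - 8q + q^2, minimized at q = 4 where min AVC = £28. MC = 44 - 16q + 3q^2.
At P = £143 ≥ min AVC, set P = MC on the rising branch: q = 9.
At P = £79 ≥ min AVC, set P = MC: q = 7. The firm stays open but cuts output.

Output falls from 9 to 7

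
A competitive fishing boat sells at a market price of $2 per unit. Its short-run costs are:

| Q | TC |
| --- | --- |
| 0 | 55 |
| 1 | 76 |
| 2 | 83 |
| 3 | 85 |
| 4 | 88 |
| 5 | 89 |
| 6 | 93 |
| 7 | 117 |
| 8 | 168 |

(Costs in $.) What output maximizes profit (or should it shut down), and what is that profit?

Tabulate TR − TC: Q=0: -55; Q=1: -74; Q=2: -79; Q=3: -79; Q=4: -80; Q=5: -79; Q=6: -81; Q=7: -103; Q=8: -152.
Profit is highest at Q = 0. Equivalently, the lowest AVC in the table is 38/6 ≈ $6.33 at Q = 6, and P = $2 falls below it — price never covers variable cost, so the firm shuts down and loses only its fixed cost.

Q = 0 (shut down); profit = -$55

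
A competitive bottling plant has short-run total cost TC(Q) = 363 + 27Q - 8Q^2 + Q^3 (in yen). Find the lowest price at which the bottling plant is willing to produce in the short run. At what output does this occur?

¥11 per unit, at Q = 4

The firm shuts down when price falls below the minimum of average variable cost. AVC = VC/Q = 27 - 8Q + Q^2.
dAVC/dQ = -8 + 2Q = 0 gives Q = 4. min AVC = 27 - 8·4 + 4^2 = 11.
For P < ¥11 the firm produces nothing.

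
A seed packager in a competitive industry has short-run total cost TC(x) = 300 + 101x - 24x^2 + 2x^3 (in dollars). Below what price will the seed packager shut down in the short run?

The firm shuts down when price falls below the minimum of average variable cost. AVC = VC/x = 101 - 24x + 2x^2.
dAVC/dx = -24 + 4x = 0 gives x = 6. min AVC = 101 - 24·6 + 2·6^2 = 29.
For P < $29 the firm produces nothing.

$29 per unit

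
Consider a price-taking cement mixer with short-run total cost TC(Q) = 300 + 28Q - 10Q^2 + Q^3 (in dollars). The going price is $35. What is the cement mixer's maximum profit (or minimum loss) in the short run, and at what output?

Profit = -$104 at Q = 7

AVC = 28 - 10Q + Q^2 has its minimum $3 at Q = 5; price $35 clears that bar, so the firm operates.
With MC = 28 - 20Q + 3Q^2, P = MC on the upward-sloping part at Q* = 7.
TR = 35·7 = 245. TC = 300 + 49 = 349. Profit = 245 − 349 = -$104.
By producing, the firm covers all variable cost plus $196 of fixed cost; shutting down would lose the full $300.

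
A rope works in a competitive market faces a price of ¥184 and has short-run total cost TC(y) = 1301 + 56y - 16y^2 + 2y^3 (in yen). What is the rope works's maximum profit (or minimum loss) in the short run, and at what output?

Profit = -¥277 at y = 8

AVC = 56 - 16y + 2y^2 has its minimum ¥24 at y = 4; price ¥184 clears that bar, so the firm operates.
MC = 56 - 32y + 6y^2. Setting P = MC and taking the root on the rising branch gives y* = 8.
TR = 184·8 = 1472. TC = 1301 + 448 = 1749. Profit = 1472 − 1749 = -¥277.
Shutting down would mean losing the fixed cost of ¥1301, so operating at a loss of ¥277 is better by ¥1024.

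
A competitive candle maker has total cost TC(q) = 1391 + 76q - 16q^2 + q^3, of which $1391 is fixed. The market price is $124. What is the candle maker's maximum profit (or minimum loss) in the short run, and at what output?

AVC = 76 - 16q + q^2; min AVC = $12 at q = 8. Since P = $124 ≥ min AVC, the firm produces.
With MC = 76 - 32q + 3q^2, P = MC on the upward-sloping part at q* = 12.
TR = 124·12 = 1488. TC = 1391 + 336 = 1727. Profit = 1488 − 1727 = -$239.
Shutting down would mean losing the fixed cost of $1391, so operating at a loss of $239 is better by $1152.

Profit = -$239 at q = 12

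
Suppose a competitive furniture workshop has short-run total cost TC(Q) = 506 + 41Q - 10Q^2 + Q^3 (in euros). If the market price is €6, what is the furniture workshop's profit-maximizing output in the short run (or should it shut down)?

Strip out fixed cost: VC = 41Q - 10Q^2 + Q^3. Then AVC = 41 - 10Q + Q^2 and MC = 41 - 20Q + 3Q^2.
The AVC parabola has its vertex at Q = 10/2 = 5, where AVC = 41 - 10·5 + 5^2 = €16.
P = €6 lies below min AVC = €16; no output level covers variable cost.
The firm minimizes its loss by shutting down and losing only its fixed cost of €506.

Shut down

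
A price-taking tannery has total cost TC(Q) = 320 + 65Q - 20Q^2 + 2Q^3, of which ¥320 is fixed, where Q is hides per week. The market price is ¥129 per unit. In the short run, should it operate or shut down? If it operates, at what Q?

From TC, MC = TC'(Q) = 65 - 40Q + 6Q^2 and AVC = VC/Q = 65 - 20Q + 2Q^2.
The AVC parabola has its vertex at Q = 20/4 = 5, where AVC = 65 - 20·5 + 2·5^2 = ¥15.
Because ¥129 ≥ ¥15, revenue can cover variable cost; the firm operates.
P = MC gives -64 - 40Q + 6Q^2 = 0, with roots -4/3 and 8. Take the larger (rising MC): Q* = 8.
Check: AVC at Q = 8 is ¥33 ≤ P, so revenue covers variable cost.
Profit = P·Q − TC = 129·8 − 584 = ¥448.

Produce at Q = 8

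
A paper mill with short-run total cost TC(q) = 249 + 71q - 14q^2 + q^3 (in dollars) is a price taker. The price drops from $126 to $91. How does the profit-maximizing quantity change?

AVC = 71 - 14q + q^2, minimized at q = 7 where min AVC = $22. MC = 71 - 28q + 3q^2.
At P = $126 ≥ min AVC, set P = MC on the rising branch: q = 11.
At P = $91 ≥ min AVC, set P = MC: q = 10. The firm stays open but cuts output.

Output falls from 11 to 10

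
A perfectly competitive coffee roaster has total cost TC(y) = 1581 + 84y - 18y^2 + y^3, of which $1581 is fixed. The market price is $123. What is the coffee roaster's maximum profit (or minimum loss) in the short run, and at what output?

AVC = 84 - 18y + y^2; min AVC = $3 at y = 9. Since P = $123 ≥ min AVC, the firm produces.
MC = 84 - 36y + 3y^2. Setting P = MC and taking the root on the rising branch gives y* = 13.
TR = 123·13 = 1599. TC = 1581 + 247 = 1828. Profit = 1599 − 1828 = -$229.
Shutting down would mean losing the fixed cost of $1581, so operating at a loss of $229 is better by $1352.

Profit = -$229 at y = 13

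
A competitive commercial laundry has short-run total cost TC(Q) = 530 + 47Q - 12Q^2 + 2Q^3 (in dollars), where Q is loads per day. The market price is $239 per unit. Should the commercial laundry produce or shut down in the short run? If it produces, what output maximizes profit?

Strip out fixed cost: VC = 47Q - 12Q^2 + 2Q^3. Then AVC = 47 - 12Q + 2Q^2 and MC = 47 - 24Q + 6Q^2.
The AVC parabola has its vertex at Q = 12/4 = 3, where AVC = 47 - 12·3 + 2·3^2 = $29.
P = $239 exceeds min AVC = $29, so the firm stays open.
P = MC gives -192 - 24Q + 6Q^2 = 0, with roots -4 and 8. Take the larger (rising MC): Q* = 8.
Check: AVC at Q = 8 is $79 ≤ P, so revenue covers variable cost.
Profit = P·Q − TC = 239·8 − 1162 = $750.

Produce at Q = 8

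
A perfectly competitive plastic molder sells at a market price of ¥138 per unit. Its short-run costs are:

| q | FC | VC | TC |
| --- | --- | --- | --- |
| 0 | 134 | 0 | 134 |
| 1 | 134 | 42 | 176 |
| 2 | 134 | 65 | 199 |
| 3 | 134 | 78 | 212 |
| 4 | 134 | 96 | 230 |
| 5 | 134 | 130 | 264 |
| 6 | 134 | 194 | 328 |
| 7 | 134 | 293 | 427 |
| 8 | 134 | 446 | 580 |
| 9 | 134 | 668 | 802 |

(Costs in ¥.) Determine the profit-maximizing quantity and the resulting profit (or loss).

q = 7; profit = ¥539

Compute π = P·q − TC at each output: q=0: -134; q=1: -38; q=2: 77; q=3: 202; q=4: 322; q=5: 426; q=6: 500; q=7: 539; q=8: 524; q=9: 440.
Profit is maximized at q = 7. AVC there is 293/7 = ¥41.86 ≤ P, so producing beats shutting down (which would give -¥134).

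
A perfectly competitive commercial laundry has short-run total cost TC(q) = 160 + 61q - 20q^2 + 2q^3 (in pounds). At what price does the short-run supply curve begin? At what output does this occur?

£11 per unit, at q = 5

Short-run supply begins at min AVC. From VC = 61q - 20q^2 + 2q^3, AVC = 61 - 20q + 2q^2.
At the minimum of AVC, MC = AVC. MC = 61 - 40q + 6q^2; setting MC = AVC gives 4q^2 - 20q = 0, so q = 5. min AVC = 11.
So the shutdown price is £11.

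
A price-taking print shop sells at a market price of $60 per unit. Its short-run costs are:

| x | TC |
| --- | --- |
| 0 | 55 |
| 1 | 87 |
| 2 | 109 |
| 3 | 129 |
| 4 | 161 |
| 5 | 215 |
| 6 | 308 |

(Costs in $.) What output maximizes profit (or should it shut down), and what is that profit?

Tabulate TR − TC: x=0: -55; x=1: -27; x=2: 11; x=3: 51; x=4: 79; x=5: 85; x=6: 52.
Profit is maximized at x = 5. AVC there is 160/5 = $32 ≤ P, so producing beats shutting down (which would give -$55).

x = 5; profit = $85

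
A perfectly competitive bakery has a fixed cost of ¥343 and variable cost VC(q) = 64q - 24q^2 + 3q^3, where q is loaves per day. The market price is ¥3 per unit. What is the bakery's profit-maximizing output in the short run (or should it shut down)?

Strip out fixed cost: VC = 64q - 24q^2 + 3q^3. Then AVC = 64 - 24q + 3q^2 and MC = 64 - 48q + 9q^2.
The AVC parabola has its vertex at q = 24/6 = 4, where AVC = 64 - 24·4 + 3·4^2 = ¥16.
With P < min AVC (¥3 < ¥16), every unit sold adds to the loss.
Shutting down limits the loss to fixed cost, ¥343.

Shut down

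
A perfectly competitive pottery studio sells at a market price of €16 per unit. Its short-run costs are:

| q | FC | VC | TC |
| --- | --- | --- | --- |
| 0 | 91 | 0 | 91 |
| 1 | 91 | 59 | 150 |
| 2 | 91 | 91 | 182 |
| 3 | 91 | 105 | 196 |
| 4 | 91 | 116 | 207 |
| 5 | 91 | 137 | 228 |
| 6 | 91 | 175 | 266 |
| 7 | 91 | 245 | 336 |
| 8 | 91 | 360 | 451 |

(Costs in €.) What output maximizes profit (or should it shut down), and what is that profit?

Profit at each row (π = 16q − TC): q=0: -91; q=1: -134; q=2: -150; q=3: -148; q=4: -143; q=5: -148; q=6: -170; q=7: -224; q=8: -323.
Profit is highest at q = 0. Equivalently, the lowest AVC in the table is 137/5 ≈ €27.40 at q = 5, and P = €16 falls below it — price never covers variable cost, so the firm shuts down and loses only its fixed cost.

q = 0 (shut down); profit = -€91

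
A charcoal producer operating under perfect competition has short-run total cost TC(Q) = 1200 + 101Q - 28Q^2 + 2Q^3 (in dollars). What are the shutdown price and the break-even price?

Shutdown price = $3; break-even price = $141

Shutdown price = min AVC. AVC = 101 - 28Q + 2Q^2, with vertex at Q = 7 and minimum $3.
ATC = 1200/Q + 101 - 28Q + 2Q^2. Setting dATC/dQ = −1200/Q^2 − 28 + 4Q = 0 gives Q = 10 (since 4·10^3 − 28·10^2 = 1200).
min ATC = 1200/10 + 101 − 28·10 + 2·10^2 = $141. That is the break-even price.
Between these two prices the firm operates at a loss; above $141 it earns a profit.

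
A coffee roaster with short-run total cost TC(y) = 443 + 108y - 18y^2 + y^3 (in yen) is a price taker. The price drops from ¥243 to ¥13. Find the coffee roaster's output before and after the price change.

AVC = 108 - 18y + y^2, minimized at y = 9 where min AVC = ¥27. MC = 108 - 36y + 3y^2.
At P = ¥243 ≥ min AVC, set P = MC on the rising branch: y = 15.
At P = ¥13 < min AVC = ¥27, price no longer covers variable cost at any output, so the firm shuts down: y = 0.

Output falls from 15 to 0 (the firm shuts down)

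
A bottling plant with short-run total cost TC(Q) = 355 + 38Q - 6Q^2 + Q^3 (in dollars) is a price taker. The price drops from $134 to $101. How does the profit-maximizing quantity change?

MC = 38 - 12Q + 3Q^2; the shutdown threshold is min AVC = $29 (at Q = 3).
With P = $134 above the shutdown price, P = MC gives Q = 8.
At P = $101 ≥ min AVC, set P = MC: Q = 7. The firm stays open but cuts output.

Output falls from 8 to 7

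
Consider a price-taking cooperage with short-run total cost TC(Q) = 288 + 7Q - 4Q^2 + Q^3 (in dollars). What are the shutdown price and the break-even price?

Shutdown price = $3; break-even price = $67

AVC = 7 - 4Q + Q^2; minimized at Q = 2, giving min AVC = $3. That is the shutdown price.
ATC = 288/Q + 7 - 4Q + Q^2. Setting dATC/dQ = −288/Q^2 − 4 + 2Q = 0 gives Q = 6 (since 2·6^3 − 4·6^2 = 288).
min ATC = 288/6 + 7 − 4·6 + 6^2 = $67. That is the break-even price.
For $3 ≤ P < $67 the firm produces at a loss; below $3 it shuts down.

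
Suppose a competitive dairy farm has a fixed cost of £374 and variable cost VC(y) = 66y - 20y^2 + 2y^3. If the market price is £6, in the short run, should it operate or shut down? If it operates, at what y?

Variable cost is VC = 66y - 20y^2 + 2y^3, so AVC = VC/y = 66 - 20y + 2y^2 and MC = dTC/dy = 66 - 40y + 6y^2.
The AVC parabola has its vertex at y = 20/4 = 5, where AVC = 66 - 20·5 + 2·5^2 = £16.
With P < min AVC (£6 < £16), every unit sold adds to the loss.
Best response: produce nothing and absorb the £374 fixed cost.

Shut down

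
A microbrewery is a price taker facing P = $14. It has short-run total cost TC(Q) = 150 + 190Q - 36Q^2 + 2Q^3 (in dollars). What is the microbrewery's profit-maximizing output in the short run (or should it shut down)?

Shut down

From TC, MC = TC'(Q) = 190 - 72Q + 6Q^2 and AVC = VC/Q = 190 - 36Q + 2Q^2.
AVC hits its minimum where MC = AVC, at Q = 9, giving min AVC = 190 - 36·9 + 2·9^2 = $28.
P = $14 lies below min AVC = $28; no output level covers variable cost.
The firm minimizes its loss by shutting down and losing only its fixed cost of $150.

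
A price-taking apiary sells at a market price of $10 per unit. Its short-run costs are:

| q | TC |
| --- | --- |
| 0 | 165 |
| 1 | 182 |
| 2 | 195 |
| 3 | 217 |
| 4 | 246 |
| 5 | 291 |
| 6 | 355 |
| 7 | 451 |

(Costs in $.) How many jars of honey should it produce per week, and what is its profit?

Compute π = P·q − TC at each output: q=0: -165; q=1: -172; q=2: -175; q=3: -187; q=4: -206; q=5: -241; q=6: -295; q=7: -381.
Profit is highest at q = 0. Equivalently, the lowest AVC in the table is 30/2 ≈ $15 at q = 2, and P = $10 falls below it — price never covers variable cost, so the firm shuts down and loses only its fixed cost.

q = 0 (shut down); profit = -$165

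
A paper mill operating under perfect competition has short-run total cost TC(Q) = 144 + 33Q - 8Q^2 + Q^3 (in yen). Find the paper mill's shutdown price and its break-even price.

Shutdown price = ¥17; break-even price = ¥45

Shutdown price = min AVC. AVC = 33 - 8Q + Q^2, with vertex at Q = 4 and minimum ¥17.
ATC = 144/Q + 33 - 8Q + Q^2. Setting dATC/dQ = −144/Q^2 − 8 + 2Q = 0 gives Q = 6 (since 2·6^3 − 8·6^2 = 144).
min ATC = 144/6 + 33 − 8·6 + 6^2 = ¥45. That is the break-even price.
For ¥17 ≤ P < ¥45 the firm produces at a loss; below ¥17 it shuts down.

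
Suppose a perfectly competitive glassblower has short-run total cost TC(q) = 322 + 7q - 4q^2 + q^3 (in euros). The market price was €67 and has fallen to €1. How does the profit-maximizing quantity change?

AVC = 7 - 4q + q^2, minimized at q = 2 where min AVC = €3. MC = 7 - 8q + 3q^2.
At P = €67 ≥ min AVC, set P = MC on the rising branch: q = 6.
At P = €1 < min AVC = €3, price no longer covers variable cost at any output, so the firm shuts down: q = 0.

Output falls from 6 to 0 (the firm shuts down)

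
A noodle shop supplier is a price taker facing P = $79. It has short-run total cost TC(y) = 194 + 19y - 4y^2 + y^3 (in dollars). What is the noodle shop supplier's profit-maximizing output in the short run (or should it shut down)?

Produce at y = 6

Strip out fixed cost: VC = 19y - 4y^2 + y^3. Then AVC = 19 - 4y + y^2 and MC = 19 - 8y + 3y^2.
AVC hits its minimum where MC = AVC, at y = 2, giving min AVC = 19 - 4·2 + 2^2 = $15.
Since P = $79 ≥ min AVC = $15, price covers variable cost and the firm should produce.
P = MC gives -60 - 8y + 3y^2 = 0, with roots -10/3 and 6. Take the larger (rising MC): y* = 6.
Check: AVC at y = 6 is $31 ≤ P, so revenue covers variable cost.
Profit = P·y − TC = 79·6 − 380 = $94.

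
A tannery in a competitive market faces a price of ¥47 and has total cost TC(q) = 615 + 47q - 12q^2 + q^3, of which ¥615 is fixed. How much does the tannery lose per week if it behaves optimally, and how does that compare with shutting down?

AVC = 47 - 12q + q^2; min AVC = ¥11 at q = 6. Since P = ¥47 ≥ min AVC, the firm produces.
With MC = 47 - 24q + 3q^2, P = MC on the upward-sloping part at q* = 8.
TR = 47·8 = 376. TC = 615 + 120 = 735. Profit = 376 − 735 = -¥359.
By producing, the firm covers all variable cost plus ¥256 of fixed cost; shutting down would lose the full ¥615.

Profit = -¥359 at q = 8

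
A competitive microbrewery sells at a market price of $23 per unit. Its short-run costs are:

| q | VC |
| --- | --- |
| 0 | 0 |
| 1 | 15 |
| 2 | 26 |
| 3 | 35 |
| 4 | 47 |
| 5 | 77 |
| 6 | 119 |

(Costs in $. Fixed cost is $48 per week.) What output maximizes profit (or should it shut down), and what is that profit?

Compute π = P·q − TC at each output: q=0: -48; q=1: -40; q=2: -28; q=3: -14; q=4: -3; q=5: -10; q=6: -29.
Profit is maximized at q = 4. AVC there is 47/4 = $11.75 ≤ P, so producing beats shutting down (which would give -$48).

q = 4; profit = -$3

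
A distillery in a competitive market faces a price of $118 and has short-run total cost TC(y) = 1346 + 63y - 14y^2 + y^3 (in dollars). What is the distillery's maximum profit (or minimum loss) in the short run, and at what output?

AVC = 63 - 14y + y^2; min AVC = $14 at y = 7. Since P = $118 ≥ min AVC, the firm produces.
MC = 63 - 28y + 3y^2. Setting P = MC and taking the root on the rising branch gives y* = 11.
TR = 118·11 = 1298. TC = 1346 + 330 = 1676. Profit = 1298 − 1676 = -$378.
By producing, the firm covers all variable cost plus $968 of fixed cost; shutting down would lose the full $1346.

Profit = -$378 at y = 11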